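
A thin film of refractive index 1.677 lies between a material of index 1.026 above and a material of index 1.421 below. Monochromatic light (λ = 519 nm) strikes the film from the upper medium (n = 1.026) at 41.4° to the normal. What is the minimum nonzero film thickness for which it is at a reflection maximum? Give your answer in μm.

Ray reflecting at the top interface goes from n = 1.026 toward n = 1.677: a half-wave phase shift.
Ray reflecting at the bottom interface goes from n = 1.677 toward n = 1.421: no phase shift.
Net: one phase inversion between the two reflected rays.
For maximum reflection here: 2 n t cos θ_r = (m + ½) λ.
Snell's law: 1.026 sin 41.4° = 1.677 sin θ_r → sin θ_r = 0.405, cos θ_r = 0.914.
Minimum at m = 0: t = λ / (4 n cos θ_r) = 519 / (4 × 1.677 × 0.914) = 84.6 nm.

0.0846 μm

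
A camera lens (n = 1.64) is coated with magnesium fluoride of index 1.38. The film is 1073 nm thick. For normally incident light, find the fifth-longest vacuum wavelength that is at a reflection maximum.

592 nm

Ray reflecting at the top interface goes from n = 1.0 toward n = 1.38: a half-wave phase shift.
Ray reflecting at the bottom interface goes from n = 1.38 toward n = 1.64: a half-wave phase shift.
Zero or two π shifts → no net half-wave offset.
With no net inversion, constructive interference in reflection requires 2 n t = m λ.
λ = 2 n t / m. The fifth-longest wavelength is m = 5: λ = 2 × 1.38 × 1073 / 5.00 = 592 nm.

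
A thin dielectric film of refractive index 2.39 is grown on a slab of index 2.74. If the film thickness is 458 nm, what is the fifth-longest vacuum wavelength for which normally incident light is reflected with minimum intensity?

486 nm

At the upper boundary (n = 1.0 to n = 2.39) the reflected ray undergoes a half-wave phase shift.
At the lower boundary (n = 2.39 to n = 2.74) the reflected ray undergoes a half-wave phase shift.
The two reflections carry the same phase change, so no net offset.
So the condition for destructive reflection is 2 n t = (m + ½) λ.
λ = 2 n t / (m + ½). The fifth-longest wavelength is m = 4: λ = 2 × 2.39 × 458 / 4.50 = 486 nm.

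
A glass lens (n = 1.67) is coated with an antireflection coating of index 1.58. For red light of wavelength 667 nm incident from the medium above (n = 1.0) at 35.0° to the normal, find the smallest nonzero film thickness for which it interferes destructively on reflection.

113 nm

At the upper boundary (n = 1.0 to n = 1.58) the reflected ray undergoes a half-wave phase shift.
Ray reflecting at the bottom interface goes from n = 1.58 toward n = 1.67: a half-wave phase shift.
Zero or two π shifts → no net half-wave offset.
With no net inversion, destructive interference in reflection requires 2 n t cos θ_r = (m + ½) λ.
Snell's law: 1.0 sin 35.0° = 1.58 sin θ_r → sin θ_r = 0.363, cos θ_r = 0.932.
Minimum at m = 0: t = λ / (4 n cos θ_r) = 667 / (4 × 1.58 × 0.932) = 113 nm.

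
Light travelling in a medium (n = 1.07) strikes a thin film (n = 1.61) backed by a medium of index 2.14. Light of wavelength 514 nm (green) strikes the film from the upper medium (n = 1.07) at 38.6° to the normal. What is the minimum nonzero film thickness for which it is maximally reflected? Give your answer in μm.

Ray reflecting at the top interface goes from n = 1.07 toward n = 1.61: a half-wave phase shift.
Ray reflecting at the bottom interface goes from n = 1.61 toward n = 2.14: a half-wave phase shift.
Net: no relative phase inversion (both shifts match).
For maximum reflection here: 2 n t cos θ_r = m λ.
Snell's law: 1.07 sin 38.6° = 1.61 sin θ_r → sin θ_r = 0.415, cos θ_r = 0.910.
Minimum nonzero at m = 1: t = λ / (2 n cos θ_r) = 514 / (2 × 1.61 × 0.910) = 175 nm.

0.175 μm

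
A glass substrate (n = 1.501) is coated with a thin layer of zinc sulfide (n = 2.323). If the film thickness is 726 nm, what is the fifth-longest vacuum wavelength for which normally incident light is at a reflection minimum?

Ray reflecting at the top interface goes from n = 1.0 toward n = 2.323: a half-wave phase shift.
Bottom surface (2.323 → 1.501): reflection off a lower-index medium gives no phase shift.
Net: one phase inversion between the two reflected rays.
With one net inversion, destructive interference in reflection requires 2 n t = m λ.
λ = 2 n t / m. The fifth-longest wavelength is m = 5: λ = 2 × 2.323 × 726 / 5.00 = 675 nm.

675 nm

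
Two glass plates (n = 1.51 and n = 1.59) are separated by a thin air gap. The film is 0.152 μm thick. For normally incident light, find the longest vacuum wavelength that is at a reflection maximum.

608 nm

Ray reflecting at the top interface goes from n = 1.51 toward n = 1.0: no phase shift.
Bottom surface (1.0 → 1.59): reflection off a higher-index medium gives a half-wave phase shift.
Net: one phase inversion between the two reflected rays.
For bright reflection here: 2 n t = (m + ½) λ.
λ = 2 n t / (m + ½). The longest wavelength is m = 0: λ = 2 × 1.0 × 152 / 0.500 = 608 nm.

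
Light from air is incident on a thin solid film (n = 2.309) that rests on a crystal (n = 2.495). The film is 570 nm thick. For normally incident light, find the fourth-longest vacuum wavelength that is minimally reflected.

752 nm

Top surface (1.0 → 2.309): reflection off a higher-index medium gives a half-wave phase shift.
Ray reflecting at the bottom interface goes from n = 2.309 toward n = 2.495: a half-wave phase shift.
Net: no relative phase inversion (both shifts match).
So the condition for destructive reflection is 2 n t = (m + ½) λ.
λ = 2 n t / (m + ½). The fourth-longest wavelength is m = 3: λ = 2 × 2.309 × 570 / 3.50 = 752 nm.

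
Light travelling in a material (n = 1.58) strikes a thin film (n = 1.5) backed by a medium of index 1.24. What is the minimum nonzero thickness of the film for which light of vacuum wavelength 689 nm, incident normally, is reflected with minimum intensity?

115 nm

At the upper boundary (n = 1.58 to n = 1.5) the reflected ray undergoes no phase shift.
At the lower boundary (n = 1.5 to n = 1.24) the reflected ray undergoes no phase shift.
Zero or two π shifts → no net half-wave offset.
So the condition for destructive reflection is 2 n t = (m + ½) λ.
Minimum at m = 0: t = λ / (4 n) = 689 / (4 × 1.5) = 115 nm.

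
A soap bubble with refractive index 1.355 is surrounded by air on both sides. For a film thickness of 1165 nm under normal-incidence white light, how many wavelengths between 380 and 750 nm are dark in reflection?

Top surface (1.0 → 1.355): reflection off a higher-index medium gives a half-wave phase shift.
At the lower boundary (n = 1.355 to n = 1.0) the reflected ray undergoes no phase shift.
Net: one phase inversion between the two reflected rays.
For weak reflection here: 2 n t = m λ.
λ = 2 n t / m = 3157 / m nm.
m=4: 789 nm (IR); m=5: 631 nm (visible); m=6: 526 nm (visible); m=7: 451 nm (visible); m=8: 395 nm (visible); m=9: 351 nm (UV).

4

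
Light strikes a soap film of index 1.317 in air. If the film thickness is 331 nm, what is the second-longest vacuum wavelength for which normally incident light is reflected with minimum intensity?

Ray reflecting at the top interface goes from n = 1.0 toward n = 1.317: a half-wave phase shift.
At the lower boundary (n = 1.317 to n = 1.0) the reflected ray undergoes no phase shift.
Exactly one π shift → a net half-wave offset.
So the condition for destructive reflection is 2 n t = m λ.
λ = 2 n t / m. The second-longest wavelength is m = 2: λ = 2 × 1.317 × 331 / 2.00 = 436 nm.

436 nm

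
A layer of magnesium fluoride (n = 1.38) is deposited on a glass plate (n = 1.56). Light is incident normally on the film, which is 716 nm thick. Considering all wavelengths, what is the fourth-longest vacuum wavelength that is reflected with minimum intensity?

565 nm

At the upper boundary (n = 1.0 to n = 1.38) the reflected ray undergoes a half-wave phase shift.
At the lower boundary (n = 1.38 to n = 1.56) the reflected ray undergoes a half-wave phase shift.
Zero or two π shifts → no net half-wave offset.
So the condition for destructive reflection is 2 n t = (m + ½) λ.
λ = 2 n t / (m + ½). The fourth-longest wavelength is m = 3: λ = 2 × 1.38 × 716 / 3.50 = 565 nm.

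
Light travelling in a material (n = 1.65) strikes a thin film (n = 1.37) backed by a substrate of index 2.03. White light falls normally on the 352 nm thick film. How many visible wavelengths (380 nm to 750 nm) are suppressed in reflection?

1

Ray reflecting at the top interface goes from n = 1.65 toward n = 1.37: no phase shift.
Bottom surface (1.37 → 2.03): reflection off a higher-index medium gives a half-wave phase shift.
Net: one phase inversion between the two reflected rays.
For minimum reflection here: 2 n t = m λ.
λ = 2 n t / m = 964 / m nm.
m=1: 964 nm (IR); m=2: 482 nm (visible); m=3: 321 nm (UV).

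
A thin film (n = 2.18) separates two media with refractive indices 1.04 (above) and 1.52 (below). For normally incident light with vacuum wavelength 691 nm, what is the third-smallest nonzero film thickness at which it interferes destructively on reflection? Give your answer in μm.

0.475 μm

At the upper boundary (n = 1.04 to n = 2.18) the reflected ray undergoes a half-wave phase shift.
Bottom surface (2.18 → 1.52): reflection off a lower-index medium gives no phase shift.
Exactly one π shift → a net half-wave offset.
With one net inversion, destructive interference in reflection requires 2 n t = m λ.
The third-smallest nonzero thickness corresponds to m = 3: t = m λ / (2 n) = 3.00 × 691 / (2 × 2.18) = 475 nm.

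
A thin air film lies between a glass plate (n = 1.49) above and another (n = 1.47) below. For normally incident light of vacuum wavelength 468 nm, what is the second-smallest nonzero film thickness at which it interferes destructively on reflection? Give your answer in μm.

At the upper boundary (n = 1.49 to n = 1.0) the reflected ray undergoes no phase shift.
Ray reflecting at the bottom interface goes from n = 1.0 toward n = 1.47: a half-wave phase shift.
Net: one phase inversion between the two reflected rays.
So the condition for destructive reflection is 2 n t = m λ.
The second-smallest nonzero thickness corresponds to m = 2: t = m λ / (2 n) = 2.00 × 468 / (2 × 1.0) = 468 nm.

0.468 μm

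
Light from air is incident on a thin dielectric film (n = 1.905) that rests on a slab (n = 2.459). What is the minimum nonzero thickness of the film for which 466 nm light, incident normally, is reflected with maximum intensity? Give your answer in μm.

Ray reflecting at the top interface goes from n = 1.0 toward n = 1.905: a half-wave phase shift.
At the lower boundary (n = 1.905 to n = 2.459) the reflected ray undergoes a half-wave phase shift.
Net: no relative phase inversion (both shifts match).
So the condition for constructive reflection is 2 n t = m λ.
Minimum nonzero at m = 1: t = λ / (2 n) = 466 / (2 × 1.905) = 122 nm.

0.122 μm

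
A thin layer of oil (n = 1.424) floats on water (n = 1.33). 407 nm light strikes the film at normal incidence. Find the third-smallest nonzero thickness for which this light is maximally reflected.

357 nm

Top surface (1.0 → 1.424): reflection off a higher-index medium gives a half-wave phase shift.
Bottom surface (1.424 → 1.33): reflection off a lower-index medium gives no phase shift.
Exactly one π shift → a net half-wave offset.
With one net inversion, constructive interference in reflection requires 2 n t = (m + ½) λ.
The third-smallest nonzero thickness corresponds to m = 2: t = (m + ½) λ / (2 n) = 2.50 × 407 / (2 × 1.424) = 357 nm.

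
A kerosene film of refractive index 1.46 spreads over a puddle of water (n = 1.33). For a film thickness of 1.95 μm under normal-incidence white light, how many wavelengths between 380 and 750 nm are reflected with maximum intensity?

At the upper boundary (n = 1.0 to n = 1.46) the reflected ray undergoes a half-wave phase shift.
At the lower boundary (n = 1.46 to n = 1.33) the reflected ray undergoes no phase shift.
Exactly one π shift → a net half-wave offset.
So the condition for constructive reflection is 2 n t = (m + ½) λ.
λ = 2 n t / (m + ½) = 5694 / (m + ½) nm.
m=7: 759 nm (IR); m=8: 670 nm (visible); m=9: 599 nm (visible); m=10: 542 nm (visible); m=11: 495 nm (visible); m=12: 456 nm (visible); m=13: 422 nm (visible); m=14: 393 nm (visible); m=15: 367 nm (UV).

7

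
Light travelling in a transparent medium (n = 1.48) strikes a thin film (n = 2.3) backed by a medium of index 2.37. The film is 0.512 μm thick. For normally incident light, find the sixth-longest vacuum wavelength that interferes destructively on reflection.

Top surface (1.48 → 2.3): reflection off a higher-index medium gives a half-wave phase shift.
Bottom surface (2.3 → 2.37): reflection off a higher-index medium gives a half-wave phase shift.
Zero or two π shifts → no net half-wave offset.
With no net inversion, destructive interference in reflection requires 2 n t = (m + ½) λ.
λ = 2 n t / (m + ½). The sixth-longest wavelength is m = 5: λ = 2 × 2.3 × 512 / 5.50 = 428 nm.

428 nm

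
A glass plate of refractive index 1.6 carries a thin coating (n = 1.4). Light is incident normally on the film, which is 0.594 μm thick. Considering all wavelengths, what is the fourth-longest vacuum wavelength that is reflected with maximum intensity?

Top surface (1.0 → 1.4): reflection off a higher-index medium gives a half-wave phase shift.
Ray reflecting at the bottom interface goes from n = 1.4 toward n = 1.6: a half-wave phase shift.
The two reflections carry the same phase change, so no net offset.
So the condition for constructive reflection is 2 n t = m λ.
λ = 2 n t / m. The fourth-longest wavelength is m = 4: λ = 2 × 1.4 × 594 / 4.00 = 416 nm.

416 nm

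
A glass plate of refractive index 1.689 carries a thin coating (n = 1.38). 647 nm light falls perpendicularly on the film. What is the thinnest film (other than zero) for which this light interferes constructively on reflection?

234 nm

At the upper boundary (n = 1.0 to n = 1.38) the reflected ray undergoes a half-wave phase shift.
Bottom surface (1.38 → 1.689): reflection off a higher-index medium gives a half-wave phase shift.
Zero or two π shifts → no net half-wave offset.
So the condition for constructive reflection is 2 n t = m λ.
Minimum nonzero at m = 1: t = λ / (2 n) = 647 / (2 × 1.38) = 234 nm.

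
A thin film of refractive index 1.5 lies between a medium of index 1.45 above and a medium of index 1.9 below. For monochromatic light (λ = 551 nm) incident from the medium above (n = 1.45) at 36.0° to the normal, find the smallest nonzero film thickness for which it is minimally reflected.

112 nm

Ray reflecting at the top interface goes from n = 1.45 toward n = 1.5: a half-wave phase shift.
At the lower boundary (n = 1.5 to n = 1.9) the reflected ray undergoes a half-wave phase shift.
Zero or two π shifts → no net half-wave offset.
So the condition for destructive reflection is 2 n t cos θ_r = (m + ½) λ.
Snell's law: 1.45 sin 36.0° = 1.5 sin θ_r → sin θ_r = 0.568, cos θ_r = 0.823.
Minimum at m = 0: t = λ / (4 n cos θ_r) = 551 / (4 × 1.5 × 0.823) = 112 nm.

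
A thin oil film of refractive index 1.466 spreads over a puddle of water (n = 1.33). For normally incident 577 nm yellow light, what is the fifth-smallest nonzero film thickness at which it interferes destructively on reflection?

Ray reflecting at the top interface goes from n = 1.0 toward n = 1.466: a half-wave phase shift.
Ray reflecting at the bottom interface goes from n = 1.466 toward n = 1.33: no phase shift.
Exactly one π shift → a net half-wave offset.
With one net inversion, destructive interference in reflection requires 2 n t = m λ.
The fifth-smallest nonzero thickness corresponds to m = 5: t = m λ / (2 n) = 5.00 × 577 / (2 × 1.466) = 984 nm.

984 nm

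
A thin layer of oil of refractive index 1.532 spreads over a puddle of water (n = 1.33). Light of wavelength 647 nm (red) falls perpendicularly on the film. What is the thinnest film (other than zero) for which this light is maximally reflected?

Top surface (1.0 → 1.532): reflection off a higher-index medium gives a half-wave phase shift.
Ray reflecting at the bottom interface goes from n = 1.532 toward n = 1.33: no phase shift.
The two reflections differ by half a wavelength.
For bright reflection here: 2 n t = (m + ½) λ.
Minimum at m = 0: t = λ / (4 n) = 647 / (4 × 1.532) = 106 nm.

106 nm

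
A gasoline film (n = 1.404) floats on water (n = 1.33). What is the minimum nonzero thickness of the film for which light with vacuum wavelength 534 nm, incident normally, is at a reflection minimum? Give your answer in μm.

Ray reflecting at the top interface goes from n = 1.0 toward n = 1.404: a half-wave phase shift.
Bottom surface (1.404 → 1.33): reflection off a lower-index medium gives no phase shift.
The two reflections differ by half a wavelength.
With one net inversion, destructive interference in reflection requires 2 n t = m λ.
Minimum nonzero at m = 1: t = λ / (2 n) = 534 / (2 × 1.404) = 190 nm.

0.190 μm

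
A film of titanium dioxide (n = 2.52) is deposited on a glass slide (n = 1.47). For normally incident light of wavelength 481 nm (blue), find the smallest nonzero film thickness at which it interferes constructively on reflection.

Ray reflecting at the top interface goes from n = 1.0 toward n = 2.52: a half-wave phase shift.
At the lower boundary (n = 2.52 to n = 1.47) the reflected ray undergoes no phase shift.
Exactly one π shift → a net half-wave offset.
So the condition for constructive reflection is 2 n t = (m + ½) λ.
Minimum at m = 0: t = λ / (4 n) = 481 / (4 × 2.52) = 47.7 nm.

47.7 nm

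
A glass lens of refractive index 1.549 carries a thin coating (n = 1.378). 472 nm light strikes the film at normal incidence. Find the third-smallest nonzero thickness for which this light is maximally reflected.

514 nm

Ray reflecting at the top interface goes from n = 1.0 toward n = 1.378: a half-wave phase shift.
At the lower boundary (n = 1.378 to n = 1.549) the reflected ray undergoes a half-wave phase shift.
The two reflections carry the same phase change, so no net offset.
So the condition for constructive reflection is 2 n t = m λ.
The third-smallest nonzero thickness corresponds to m = 3: t = m λ / (2 n) = 3.00 × 472 / (2 × 1.378) = 514 nm.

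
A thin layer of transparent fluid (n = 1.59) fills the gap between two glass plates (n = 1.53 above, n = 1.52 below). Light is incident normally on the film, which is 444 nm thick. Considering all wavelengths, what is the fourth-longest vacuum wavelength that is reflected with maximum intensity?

Top surface (1.53 → 1.59): reflection off a higher-index medium gives a half-wave phase shift.
Ray reflecting at the bottom interface goes from n = 1.59 toward n = 1.52: no phase shift.
Exactly one π shift → a net half-wave offset.
With one net inversion, constructive interference in reflection requires 2 n t = (m + ½) λ.
λ = 2 n t / (m + ½). The fourth-longest wavelength is m = 3: λ = 2 × 1.59 × 444 / 3.50 = 403 nm.

403 nm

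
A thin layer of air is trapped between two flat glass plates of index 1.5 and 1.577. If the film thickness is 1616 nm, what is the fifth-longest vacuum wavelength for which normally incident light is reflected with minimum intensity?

646 nm

Top surface (1.5 → 1.0): reflection off a lower-index medium gives no phase shift.
At the lower boundary (n = 1.0 to n = 1.577) the reflected ray undergoes a half-wave phase shift.
Net: one phase inversion between the two reflected rays.
With one net inversion, destructive interference in reflection requires 2 n t = m λ.
λ = 2 n t / m. The fifth-longest wavelength is m = 5: λ = 2 × 1.0 × 1616 / 5.00 = 646 nm.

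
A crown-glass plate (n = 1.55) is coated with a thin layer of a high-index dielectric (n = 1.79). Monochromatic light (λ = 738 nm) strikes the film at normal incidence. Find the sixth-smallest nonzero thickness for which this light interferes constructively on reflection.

Top surface (1.0 → 1.79): reflection off a higher-index medium gives a half-wave phase shift.
Bottom surface (1.79 → 1.55): reflection off a lower-index medium gives no phase shift.
Exactly one π shift → a net half-wave offset.
So the condition for constructive reflection is 2 n t = (m + ½) λ.
The sixth-smallest nonzero thickness corresponds to m = 5: t = (m + ½) λ / (2 n) = 5.50 × 738 / (2 × 1.79) = 1134 nm.

1134 nm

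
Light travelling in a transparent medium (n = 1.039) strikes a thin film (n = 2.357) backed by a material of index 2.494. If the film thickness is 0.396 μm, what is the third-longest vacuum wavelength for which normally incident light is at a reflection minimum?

747 nm

At the upper boundary (n = 1.039 to n = 2.357) the reflected ray undergoes a half-wave phase shift.
Bottom surface (2.357 → 2.494): reflection off a higher-index medium gives a half-wave phase shift.
The two reflections carry the same phase change, so no net offset.
For weak reflection here: 2 n t = (m + ½) λ.
λ = 2 n t / (m + ½). The third-longest wavelength is m = 2: λ = 2 × 2.357 × 396 / 2.50 = 747 nm.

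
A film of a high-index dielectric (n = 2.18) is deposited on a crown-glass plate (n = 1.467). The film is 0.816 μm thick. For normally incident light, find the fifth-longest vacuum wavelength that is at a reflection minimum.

712 nm

At the upper boundary (n = 1.0 to n = 2.18) the reflected ray undergoes a half-wave phase shift.
At the lower boundary (n = 2.18 to n = 1.467) the reflected ray undergoes no phase shift.
Exactly one π shift → a net half-wave offset.
So the condition for destructive reflection is 2 n t = m λ.
λ = 2 n t / m. The fifth-longest wavelength is m = 5: λ = 2 × 2.18 × 816 / 5.00 = 712 nm.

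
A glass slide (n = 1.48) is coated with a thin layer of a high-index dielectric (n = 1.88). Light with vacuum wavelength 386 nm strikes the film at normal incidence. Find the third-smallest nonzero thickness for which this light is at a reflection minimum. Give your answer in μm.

0.308 μm

Top surface (1.0 → 1.88): reflection off a higher-index medium gives a half-wave phase shift.
At the lower boundary (n = 1.88 to n = 1.48) the reflected ray undergoes no phase shift.
Net: one phase inversion between the two reflected rays.
With one net inversion, destructive interference in reflection requires 2 n t = m λ.
The third-smallest nonzero thickness corresponds to m = 3: t = m λ / (2 n) = 3.00 × 386 / (2 × 1.88) = 308 nm.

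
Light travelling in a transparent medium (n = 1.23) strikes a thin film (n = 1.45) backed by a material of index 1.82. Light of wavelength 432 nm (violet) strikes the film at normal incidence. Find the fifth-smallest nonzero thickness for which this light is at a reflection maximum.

Ray reflecting at the top interface goes from n = 1.23 toward n = 1.45: a half-wave phase shift.
Bottom surface (1.45 → 1.82): reflection off a higher-index medium gives a half-wave phase shift.
Net: no relative phase inversion (both shifts match).
For strong reflection here: 2 n t = m λ.
The fifth-smallest nonzero thickness corresponds to m = 5: t = m λ / (2 n) = 5.00 × 432 / (2 × 1.45) = 745 nm.

745 nm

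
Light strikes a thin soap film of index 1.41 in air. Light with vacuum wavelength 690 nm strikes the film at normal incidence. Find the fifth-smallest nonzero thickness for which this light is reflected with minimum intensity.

1223 nm

At the upper boundary (n = 1.0 to n = 1.41) the reflected ray undergoes a half-wave phase shift.
Ray reflecting at the bottom interface goes from n = 1.41 toward n = 1.0: no phase shift.
Net: one phase inversion between the two reflected rays.
With one net inversion, destructive interference in reflection requires 2 n t = m λ.
The fifth-smallest nonzero thickness corresponds to m = 5: t = m λ / (2 n) = 5.00 × 690 / (2 × 1.41) = 1223 nm.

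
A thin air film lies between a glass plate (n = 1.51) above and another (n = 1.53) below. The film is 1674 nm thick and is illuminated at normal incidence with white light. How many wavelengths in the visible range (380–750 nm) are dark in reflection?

4

At the upper boundary (n = 1.51 to n = 1.0) the reflected ray undergoes no phase shift.
At the lower boundary (n = 1.0 to n = 1.53) the reflected ray undergoes a half-wave phase shift.
The two reflections differ by half a wavelength.
For dark reflection here: 2 n t = m λ.
λ = 2 n t / m = 3348 / m nm.
m=4: 837 nm (IR); m=5: 670 nm (visible); m=6: 558 nm (visible); m=7: 478 nm (visible); m=8: 419 nm (visible); m=9: 372 nm (UV).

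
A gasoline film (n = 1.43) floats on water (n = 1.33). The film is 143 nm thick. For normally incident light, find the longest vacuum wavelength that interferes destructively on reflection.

409 nm

Top surface (1.0 → 1.43): reflection off a higher-index medium gives a half-wave phase shift.
Ray reflecting at the bottom interface goes from n = 1.43 toward n = 1.33: no phase shift.
The two reflections differ by half a wavelength.
For minimum reflection here: 2 n t = m λ.
λ = 2 n t / m. The longest wavelength is m = 1: λ = 2 × 1.43 × 143 / 1.00 = 409 nm.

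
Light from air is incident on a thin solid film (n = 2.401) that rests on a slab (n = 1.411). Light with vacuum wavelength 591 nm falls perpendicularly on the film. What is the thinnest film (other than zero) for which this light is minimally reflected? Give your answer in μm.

Top surface (1.0 → 2.401): reflection off a higher-index medium gives a half-wave phase shift.
At the lower boundary (n = 2.401 to n = 1.411) the reflected ray undergoes no phase shift.
Exactly one π shift → a net half-wave offset.
For weak reflection here: 2 n t = m λ.
Minimum nonzero at m = 1: t = λ / (2 n) = 591 / (2 × 2.401) = 123 nm.

0.123 μm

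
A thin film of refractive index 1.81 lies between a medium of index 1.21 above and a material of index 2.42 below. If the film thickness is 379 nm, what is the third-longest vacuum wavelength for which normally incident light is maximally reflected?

Ray reflecting at the top interface goes from n = 1.21 toward n = 1.81: a half-wave phase shift.
At the lower boundary (n = 1.81 to n = 2.42) the reflected ray undergoes a half-wave phase shift.
Zero or two π shifts → no net half-wave offset.
With no net inversion, constructive interference in reflection requires 2 n t = m λ.
λ = 2 n t / m. The third-longest wavelength is m = 3: λ = 2 × 1.81 × 379 / 3.00 = 457 nm.

457 nm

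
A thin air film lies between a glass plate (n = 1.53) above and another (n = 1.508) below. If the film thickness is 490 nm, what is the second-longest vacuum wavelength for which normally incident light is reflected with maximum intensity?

653 nm

Ray reflecting at the top interface goes from n = 1.53 toward n = 1.0: no phase shift.
Bottom surface (1.0 → 1.508): reflection off a higher-index medium gives a half-wave phase shift.
Net: one phase inversion between the two reflected rays.
So the condition for constructive reflection is 2 n t = (m + ½) λ.
λ = 2 n t / (m + ½). The second-longest wavelength is m = 1: λ = 2 × 1.0 × 490 / 1.50 = 653 nm.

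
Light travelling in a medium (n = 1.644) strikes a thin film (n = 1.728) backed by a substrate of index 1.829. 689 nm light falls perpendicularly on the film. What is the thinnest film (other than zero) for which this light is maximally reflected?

Ray reflecting at the top interface goes from n = 1.644 toward n = 1.728: a half-wave phase shift.
Ray reflecting at the bottom interface goes from n = 1.728 toward n = 1.829: a half-wave phase shift.
The two reflections carry the same phase change, so no net offset.
With no net inversion, constructive interference in reflection requires 2 n t = m λ.
Minimum nonzero at m = 1: t = λ / (2 n) = 689 / (2 × 1.728) = 199 nm.

199 nm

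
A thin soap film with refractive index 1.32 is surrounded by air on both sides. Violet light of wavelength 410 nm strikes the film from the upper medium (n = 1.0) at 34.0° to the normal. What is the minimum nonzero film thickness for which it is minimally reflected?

171 nm

Top surface (1.0 → 1.32): reflection off a higher-index medium gives a half-wave phase shift.
Ray reflecting at the bottom interface goes from n = 1.32 toward n = 1.0: no phase shift.
Exactly one π shift → a net half-wave offset.
So the condition for destructive reflection is 2 n t cos θ_r = m λ.
Snell's law: 1.0 sin 34.0° = 1.32 sin θ_r → sin θ_r = 0.424, cos θ_r = 0.906.
Minimum nonzero at m = 1: t = λ / (2 n cos θ_r) = 410 / (2 × 1.32 × 0.906) = 171 nm.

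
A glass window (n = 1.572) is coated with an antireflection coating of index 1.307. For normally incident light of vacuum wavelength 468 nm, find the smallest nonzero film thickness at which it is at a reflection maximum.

At the upper boundary (n = 1.0 to n = 1.307) the reflected ray undergoes a half-wave phase shift.
Ray reflecting at the bottom interface goes from n = 1.307 toward n = 1.572: a half-wave phase shift.
Net: no relative phase inversion (both shifts match).
For bright reflection here: 2 n t = m λ.
Minimum nonzero at m = 1: t = λ / (2 n) = 468 / (2 × 1.307) = 179 nm.

179 nm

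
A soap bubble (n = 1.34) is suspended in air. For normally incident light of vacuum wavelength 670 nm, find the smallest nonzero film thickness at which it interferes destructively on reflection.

250 nm

At the upper boundary (n = 1.0 to n = 1.34) the reflected ray undergoes a half-wave phase shift.
Bottom surface (1.34 → 1.0): reflection off a lower-index medium gives no phase shift.
Net: one phase inversion between the two reflected rays.
With one net inversion, destructive interference in reflection requires 2 n t = m λ.
Minimum nonzero at m = 1: t = λ / (2 n) = 670 / (2 × 1.34) = 250 nm.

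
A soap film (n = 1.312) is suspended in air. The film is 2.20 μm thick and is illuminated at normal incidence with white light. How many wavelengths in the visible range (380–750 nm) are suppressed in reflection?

8

Ray reflecting at the top interface goes from n = 1.0 toward n = 1.312: a half-wave phase shift.
Bottom surface (1.312 → 1.0): reflection off a lower-index medium gives no phase shift.
The two reflections differ by half a wavelength.
So the condition for destructive reflection is 2 n t = m λ.
λ = 2 n t / m = 5773 / m nm.
m=7: 825 nm (IR); m=8: 722 nm (visible); m=9: 641 nm (visible); m=10: 577 nm (visible); m=11: 525 nm (visible); m=12: 481 nm (visible); m=13: 444 nm (visible); m=14: 412 nm (visible); m=15: 385 nm (visible); m=16: 361 nm (UV).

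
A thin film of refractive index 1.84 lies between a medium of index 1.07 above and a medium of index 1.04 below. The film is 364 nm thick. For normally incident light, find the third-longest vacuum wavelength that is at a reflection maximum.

At the upper boundary (n = 1.07 to n = 1.84) the reflected ray undergoes a half-wave phase shift.
Ray reflecting at the bottom interface goes from n = 1.84 toward n = 1.04: no phase shift.
The two reflections differ by half a wavelength.
With one net inversion, constructive interference in reflection requires 2 n t = (m + ½) λ.
λ = 2 n t / (m + ½). The third-longest wavelength is m = 2: λ = 2 × 1.84 × 364 / 2.50 = 536 nm.

536 nm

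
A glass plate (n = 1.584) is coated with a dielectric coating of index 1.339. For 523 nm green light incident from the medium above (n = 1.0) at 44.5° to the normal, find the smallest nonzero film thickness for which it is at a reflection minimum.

115 nm

Ray reflecting at the top interface goes from n = 1.0 toward n = 1.339: a half-wave phase shift.
Bottom surface (1.339 → 1.584): reflection off a higher-index medium gives a half-wave phase shift.
The two reflections carry the same phase change, so no net offset.
So the condition for destructive reflection is 2 n t cos θ_r = (m + ½) λ.
Snell's law: 1.0 sin 44.5° = 1.339 sin θ_r → sin θ_r = 0.523, cos θ_r = 0.852.
Minimum at m = 0: t = λ / (4 n cos θ_r) = 523 / (4 × 1.339 × 0.852) = 115 nm.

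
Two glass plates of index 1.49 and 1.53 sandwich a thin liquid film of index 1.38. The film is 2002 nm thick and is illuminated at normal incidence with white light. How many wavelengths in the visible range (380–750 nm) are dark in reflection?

Top surface (1.49 → 1.38): reflection off a lower-index medium gives no phase shift.
Ray reflecting at the bottom interface goes from n = 1.38 toward n = 1.53: a half-wave phase shift.
Exactly one π shift → a net half-wave offset.
So the condition for destructive reflection is 2 n t = m λ.
λ = 2 n t / m = 5526 / m nm.
m=7: 789 nm (IR); m=8: 691 nm (visible); m=9: 614 nm (visible); m=10: 553 nm (visible); m=11: 502 nm (visible); m=12: 460 nm (visible); m=13: 425 nm (visible); m=14: 395 nm (visible); m=15: 368 nm (UV).

7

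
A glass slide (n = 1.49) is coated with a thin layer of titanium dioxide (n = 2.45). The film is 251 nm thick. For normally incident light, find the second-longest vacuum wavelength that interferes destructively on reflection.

At the upper boundary (n = 1.0 to n = 2.45) the reflected ray undergoes a half-wave phase shift.
Bottom surface (2.45 → 1.49): reflection off a lower-index medium gives no phase shift.
Exactly one π shift → a net half-wave offset.
For weak reflection here: 2 n t = m λ.
λ = 2 n t / m. The second-longest wavelength is m = 2: λ = 2 × 2.45 × 251 / 2.00 = 615 nm.

615 nm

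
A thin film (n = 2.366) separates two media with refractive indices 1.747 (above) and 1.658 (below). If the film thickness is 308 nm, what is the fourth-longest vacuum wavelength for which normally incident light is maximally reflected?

416 nm

At the upper boundary (n = 1.747 to n = 2.366) the reflected ray undergoes a half-wave phase shift.
Bottom surface (2.366 → 1.658): reflection off a lower-index medium gives no phase shift.
The two reflections differ by half a wavelength.
So the condition for constructive reflection is 2 n t = (m + ½) λ.
λ = 2 n t / (m + ½). The fourth-longest wavelength is m = 3: λ = 2 × 2.366 × 308 / 3.50 = 416 nm.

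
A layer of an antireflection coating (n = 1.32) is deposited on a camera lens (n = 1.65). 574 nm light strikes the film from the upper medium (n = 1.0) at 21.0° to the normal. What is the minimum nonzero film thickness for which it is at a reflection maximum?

Top surface (1.0 → 1.32): reflection off a higher-index medium gives a half-wave phase shift.
At the lower boundary (n = 1.32 to n = 1.65) the reflected ray undergoes a half-wave phase shift.
Zero or two π shifts → no net half-wave offset.
For maximum reflection here: 2 n t cos θ_r = m λ.
Snell's law: 1.0 sin 21.0° = 1.32 sin θ_r → sin θ_r = 0.271, cos θ_r = 0.962.
Minimum nonzero at m = 1: t = λ / (2 n cos θ_r) = 574 / (2 × 1.32 × 0.962) = 226 nm.

226 nm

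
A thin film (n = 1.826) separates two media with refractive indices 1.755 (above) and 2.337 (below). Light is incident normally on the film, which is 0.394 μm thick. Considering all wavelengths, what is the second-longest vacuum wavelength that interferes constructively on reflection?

719 nm

Ray reflecting at the top interface goes from n = 1.755 toward n = 1.826: a half-wave phase shift.
At the lower boundary (n = 1.826 to n = 2.337) the reflected ray undergoes a half-wave phase shift.
Zero or two π shifts → no net half-wave offset.
For maximum reflection here: 2 n t = m λ.
λ = 2 n t / m. The second-longest wavelength is m = 2: λ = 2 × 1.826 × 394 / 2.00 = 719 nm.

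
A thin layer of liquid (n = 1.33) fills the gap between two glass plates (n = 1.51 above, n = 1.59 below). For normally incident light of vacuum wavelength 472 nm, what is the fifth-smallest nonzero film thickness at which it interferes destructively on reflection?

887 nm

Ray reflecting at the top interface goes from n = 1.51 toward n = 1.33: no phase shift.
At the lower boundary (n = 1.33 to n = 1.59) the reflected ray undergoes a half-wave phase shift.
Net: one phase inversion between the two reflected rays.
For dark reflection here: 2 n t = m λ.
The fifth-smallest nonzero thickness corresponds to m = 5: t = m λ / (2 n) = 5.00 × 472 / (2 × 1.33) = 887 nm.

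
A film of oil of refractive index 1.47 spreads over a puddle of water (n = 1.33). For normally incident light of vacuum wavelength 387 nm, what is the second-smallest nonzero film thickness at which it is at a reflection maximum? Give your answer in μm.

Top surface (1.0 → 1.47): reflection off a higher-index medium gives a half-wave phase shift.
At the lower boundary (n = 1.47 to n = 1.33) the reflected ray undergoes no phase shift.
Net: one phase inversion between the two reflected rays.
So the condition for constructive reflection is 2 n t = (m + ½) λ.
The second-smallest nonzero thickness corresponds to m = 1: t = (m + ½) λ / (2 n) = 1.50 × 387 / (2 × 1.47) = 197 nm.

0.197 μm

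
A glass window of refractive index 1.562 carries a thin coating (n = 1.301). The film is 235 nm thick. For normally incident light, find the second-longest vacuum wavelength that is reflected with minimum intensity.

408 nm

Ray reflecting at the top interface goes from n = 1.0 toward n = 1.301: a half-wave phase shift.
Bottom surface (1.301 → 1.562): reflection off a higher-index medium gives a half-wave phase shift.
Net: no relative phase inversion (both shifts match).
For weak reflection here: 2 n t = (m + ½) λ.
λ = 2 n t / (m + ½). The second-longest wavelength is m = 1: λ = 2 × 1.301 × 235 / 1.50 = 408 nm.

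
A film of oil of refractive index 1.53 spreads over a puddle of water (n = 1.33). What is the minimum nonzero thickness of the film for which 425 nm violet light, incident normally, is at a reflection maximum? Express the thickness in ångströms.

694 Å

Ray reflecting at the top interface goes from n = 1.0 toward n = 1.53: a half-wave phase shift.
At the lower boundary (n = 1.53 to n = 1.33) the reflected ray undergoes no phase shift.
The two reflections differ by half a wavelength.
So the condition for constructive reflection is 2 n t = (m + ½) λ.
Minimum at m = 0: t = λ / (4 n) = 425 / (4 × 1.53) = 69.4 nm.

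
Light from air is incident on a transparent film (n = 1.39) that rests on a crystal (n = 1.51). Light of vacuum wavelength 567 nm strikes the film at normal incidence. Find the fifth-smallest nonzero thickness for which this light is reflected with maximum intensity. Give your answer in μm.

Ray reflecting at the top interface goes from n = 1.0 toward n = 1.39: a half-wave phase shift.
Bottom surface (1.39 → 1.51): reflection off a higher-index medium gives a half-wave phase shift.
Net: no relative phase inversion (both shifts match).
For maximum reflection here: 2 n t = m λ.
The fifth-smallest nonzero thickness corresponds to m = 5: t = m λ / (2 n) = 5.00 × 567 / (2 × 1.39) = 1020 nm.

1.02 μm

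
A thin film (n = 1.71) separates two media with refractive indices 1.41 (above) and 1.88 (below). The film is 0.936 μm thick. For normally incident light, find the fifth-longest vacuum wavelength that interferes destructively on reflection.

Ray reflecting at the top interface goes from n = 1.41 toward n = 1.71: a half-wave phase shift.
Ray reflecting at the bottom interface goes from n = 1.71 toward n = 1.88: a half-wave phase shift.
Net: no relative phase inversion (both shifts match).
For weak reflection here: 2 n t = (m + ½) λ.
λ = 2 n t / (m + ½). The fifth-longest wavelength is m = 4: λ = 2 × 1.71 × 936 / 4.50 = 711 nm.

711 nm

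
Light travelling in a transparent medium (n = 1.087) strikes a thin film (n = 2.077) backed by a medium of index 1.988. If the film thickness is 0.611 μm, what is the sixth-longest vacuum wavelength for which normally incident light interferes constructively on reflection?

Ray reflecting at the top interface goes from n = 1.087 toward n = 2.077: a half-wave phase shift.
Bottom surface (2.077 → 1.988): reflection off a lower-index medium gives no phase shift.
Net: one phase inversion between the two reflected rays.
With one net inversion, constructive interference in reflection requires 2 n t = (m + ½) λ.
λ = 2 n t / (m + ½). The sixth-longest wavelength is m = 5: λ = 2 × 2.077 × 611 / 5.50 = 461 nm.

461 nm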